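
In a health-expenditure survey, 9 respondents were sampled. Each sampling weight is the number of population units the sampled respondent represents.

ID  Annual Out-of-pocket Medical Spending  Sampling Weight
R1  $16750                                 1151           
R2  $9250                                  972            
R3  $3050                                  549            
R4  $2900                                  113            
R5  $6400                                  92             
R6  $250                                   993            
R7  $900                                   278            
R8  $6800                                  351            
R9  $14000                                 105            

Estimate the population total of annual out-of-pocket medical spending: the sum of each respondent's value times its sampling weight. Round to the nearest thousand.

Weighted total = 35216450

35216000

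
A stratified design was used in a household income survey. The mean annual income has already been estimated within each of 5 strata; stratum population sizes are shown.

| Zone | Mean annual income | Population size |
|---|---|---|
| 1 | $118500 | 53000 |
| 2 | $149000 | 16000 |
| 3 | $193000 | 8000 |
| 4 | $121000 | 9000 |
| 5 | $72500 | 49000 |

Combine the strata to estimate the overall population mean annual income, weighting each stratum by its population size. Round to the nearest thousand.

110000

Σ Nₕ·x̄ₕ = 118500×53000 + 149000×16000 + 193000×8000 + 121000×9000 + 72500×49000
  = 14850000000
Σ Nₕ = 53000 + 16000 + 8000 + 9000 + 49000 = 135000
Overall mean = 14850000000 / 135000 = 110000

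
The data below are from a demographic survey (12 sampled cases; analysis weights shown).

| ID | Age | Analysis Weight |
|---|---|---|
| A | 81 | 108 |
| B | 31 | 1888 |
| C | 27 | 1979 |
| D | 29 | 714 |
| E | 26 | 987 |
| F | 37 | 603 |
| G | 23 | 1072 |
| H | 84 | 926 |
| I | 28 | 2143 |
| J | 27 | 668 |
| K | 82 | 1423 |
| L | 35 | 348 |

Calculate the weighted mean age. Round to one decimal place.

38.8

Weighted sum = 81×108 + 31×1888 + 27×1979 + 29×714 + 26×987 + 37×603 + 23×1072 + 84×926 + 28×2143 + 27×668 + 82×1423 + 35×348
  = 8748 + 58528 + 53433 + 20706 + 25662 + 22311 + 24656 + 77784 + 60004 + 18036 + 116686 + 12180 = 498734
Sum of weights = 12859
Weighted mean = 498734 / 12859 = 38.78482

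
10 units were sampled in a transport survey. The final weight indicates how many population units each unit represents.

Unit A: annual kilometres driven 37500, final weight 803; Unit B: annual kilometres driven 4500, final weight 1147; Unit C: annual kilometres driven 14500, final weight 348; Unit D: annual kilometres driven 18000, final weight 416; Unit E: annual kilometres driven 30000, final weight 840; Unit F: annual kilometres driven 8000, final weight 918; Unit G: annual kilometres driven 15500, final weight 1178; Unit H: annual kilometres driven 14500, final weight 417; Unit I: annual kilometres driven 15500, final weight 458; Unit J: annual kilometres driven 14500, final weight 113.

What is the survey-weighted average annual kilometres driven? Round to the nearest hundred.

Weighted sum = 37500×803 + 4500×1147 + 14500×348 + 18000×416 + 30000×840 + 8000×918 + 15500×1178 + 14500×417 + 15500×458 + 14500×113
  = 30112500 + 5161500 + 5046000 + 7488000 + 25200000 + 7344000 + 18259000 + 6046500 + 7099000 + 1638500 = 113395000
Sum of weights = 6638
Weighted mean = 113395000 / 6638 = 17082.706

17100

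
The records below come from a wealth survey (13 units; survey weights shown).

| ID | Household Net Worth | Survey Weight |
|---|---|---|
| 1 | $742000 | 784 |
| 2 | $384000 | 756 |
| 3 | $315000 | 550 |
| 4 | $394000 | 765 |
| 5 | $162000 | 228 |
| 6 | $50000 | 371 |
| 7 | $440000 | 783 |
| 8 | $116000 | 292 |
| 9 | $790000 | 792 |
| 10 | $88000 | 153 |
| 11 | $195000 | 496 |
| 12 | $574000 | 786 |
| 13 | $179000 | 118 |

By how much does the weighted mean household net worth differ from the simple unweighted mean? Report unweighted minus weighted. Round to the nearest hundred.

Unweighted sum = 4429000
Unweighted mean = 4429000 / 13 = 340692.31
Weighted sum = 2988720000
Sum of weights = 6874
Weighted mean = 2988720000 / 6874 = 434786.15
Difference (unweighted minus weighted) = -94093.843

-94100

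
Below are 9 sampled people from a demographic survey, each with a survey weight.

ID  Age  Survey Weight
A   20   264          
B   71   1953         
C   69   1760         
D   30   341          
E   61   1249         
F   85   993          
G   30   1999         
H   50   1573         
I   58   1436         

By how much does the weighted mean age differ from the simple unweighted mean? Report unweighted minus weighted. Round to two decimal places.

Unweighted sum = 20 + 71 + 69 + 30 + 61 + 85 + 30 + 50 + 58 = 474
Unweighted mean = 474 / 9 = 52.666667
Weighted sum = 20×264 + 71×1953 + 69×1760 + 30×341 + 61×1249 + 85×993 + 30×1999 + 50×1573 + 58×1436
  = 5280 + 138663 + 121440 + 10230 + 76189 + 84405 + 59970 + 78650 + 83288 = 658115
Sum of weights = 264 + 1953 + 1760 + 341 + 1249 + 993 + 1999 + 1573 + 1436 = 11568
Weighted mean = 658115 / 11568 = 56.890992
Difference (unweighted minus weighted) = -4.2243257

-4.22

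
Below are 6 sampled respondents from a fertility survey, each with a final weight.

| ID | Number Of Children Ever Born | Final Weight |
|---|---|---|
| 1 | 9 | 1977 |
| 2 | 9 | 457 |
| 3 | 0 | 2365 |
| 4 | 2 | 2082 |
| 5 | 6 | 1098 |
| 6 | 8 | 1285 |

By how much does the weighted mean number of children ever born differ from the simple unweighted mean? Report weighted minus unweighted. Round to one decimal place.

Unweighted sum = 9 + 9 + 0 + 2 + 6 + 8 = 34
Unweighted mean = 34 / 6 = 5.6666667
Weighted sum = 9×1977 + 9×457 + 0×2365 + 2×2082 + 6×1098 + 8×1285
  = 17793 + 4113 + 0 + 4164 + 6588 + 10280 = 42938
Sum of weights = 1977 + 457 + 2365 + 2082 + 1098 + 1285 = 9264
Weighted mean = 42938 / 9264 = 4.6349309
Difference (weighted minus unweighted) = -1.0317358

-1.0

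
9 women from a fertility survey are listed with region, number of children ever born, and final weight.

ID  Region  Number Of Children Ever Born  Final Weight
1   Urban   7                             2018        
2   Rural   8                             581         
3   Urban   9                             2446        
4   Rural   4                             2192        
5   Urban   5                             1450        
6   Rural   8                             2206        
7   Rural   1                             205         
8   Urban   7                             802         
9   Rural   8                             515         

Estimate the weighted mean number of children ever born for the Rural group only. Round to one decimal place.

6.2

Rural rows: 2, 4, 6, 7, 9
Weighted sum = 8×581 + 4×2192 + 8×2206 + 1×205 + 8×515
  = 4648 + 8768 + 17648 + 205 + 4120 = 35389
Sum of weights = 581 + 2192 + 2206 + 205 + 515 = 5699
Weighted mean = 35389 / 5699 = 6.2096859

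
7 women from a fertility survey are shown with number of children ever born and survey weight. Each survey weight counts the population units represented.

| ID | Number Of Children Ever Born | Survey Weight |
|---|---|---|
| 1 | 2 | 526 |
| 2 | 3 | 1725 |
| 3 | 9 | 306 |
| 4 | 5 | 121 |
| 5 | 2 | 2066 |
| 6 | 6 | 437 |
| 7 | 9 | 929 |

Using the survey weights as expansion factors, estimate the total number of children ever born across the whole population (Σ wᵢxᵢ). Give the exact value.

Weighted total = 2×526 + 3×1725 + 9×306 + 5×121 + 2×2066 + 6×437 + 9×929
  = 1052 + 5175 + 2754 + 605 + 4132 + 2622 + 8361 = 24701

24701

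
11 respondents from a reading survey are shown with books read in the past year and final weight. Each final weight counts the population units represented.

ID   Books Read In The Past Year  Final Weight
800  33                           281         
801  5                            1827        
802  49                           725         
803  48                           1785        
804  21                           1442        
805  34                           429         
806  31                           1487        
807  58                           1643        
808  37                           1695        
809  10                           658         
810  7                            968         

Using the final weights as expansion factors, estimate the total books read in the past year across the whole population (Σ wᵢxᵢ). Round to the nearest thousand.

402000

Weighted total = 33×281 + 5×1827 + 49×725 + 48×1785 + 21×1442 + 34×429 + 31×1487 + 58×1643 + 37×1695 + 10×658 + 7×968
  = 9273 + 9135 + 35525 + 85680 + 30282 + 14586 + 46097 + 95294 + 62715 + 6580 + 6776 = 401943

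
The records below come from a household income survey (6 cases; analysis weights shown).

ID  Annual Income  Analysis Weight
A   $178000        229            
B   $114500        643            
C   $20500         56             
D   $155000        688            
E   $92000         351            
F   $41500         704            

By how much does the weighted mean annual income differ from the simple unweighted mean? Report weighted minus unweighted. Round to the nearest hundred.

Unweighted sum = 178000 + 114500 + 20500 + 155000 + 92000 + 41500 = 601500
Unweighted mean = 601500 / 6 = 100250
Weighted sum = 283681500
Sum of weights = 229 + 643 + 56 + 688 + 351 + 704 = 2671
Weighted mean = 283681500 / 2671 = 106207.97
Difference (weighted minus unweighted) = 5957.9745

6000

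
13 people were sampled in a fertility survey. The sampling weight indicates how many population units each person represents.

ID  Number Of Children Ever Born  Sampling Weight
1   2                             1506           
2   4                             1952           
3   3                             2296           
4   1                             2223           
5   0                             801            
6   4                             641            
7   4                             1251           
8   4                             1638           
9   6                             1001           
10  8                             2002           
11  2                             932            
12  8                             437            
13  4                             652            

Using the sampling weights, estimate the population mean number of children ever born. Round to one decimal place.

3.7

Weighted sum = 64041
Sum of weights = 17332
Weighted mean = 64041 / 17332 = 3.6949573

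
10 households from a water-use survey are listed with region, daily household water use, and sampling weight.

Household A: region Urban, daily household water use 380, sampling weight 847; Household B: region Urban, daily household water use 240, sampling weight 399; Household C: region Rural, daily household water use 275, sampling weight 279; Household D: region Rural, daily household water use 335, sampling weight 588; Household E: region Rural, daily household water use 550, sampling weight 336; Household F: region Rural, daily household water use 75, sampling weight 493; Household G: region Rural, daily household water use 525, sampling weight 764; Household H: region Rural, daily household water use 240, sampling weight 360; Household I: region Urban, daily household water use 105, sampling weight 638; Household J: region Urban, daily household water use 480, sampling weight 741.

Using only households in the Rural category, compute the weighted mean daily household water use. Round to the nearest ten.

350

Rural rows: C, D, E, F, G, H
Weighted sum = 275×279 + 335×588 + 550×336 + 75×493 + 525×764 + 240×360
  = 76725 + 196980 + 184800 + 36975 + 401100 + 86400 = 982980
Sum of weights = 279 + 588 + 336 + 493 + 764 + 360 = 2820
Weighted mean = 982980 / 2820 = 348.57447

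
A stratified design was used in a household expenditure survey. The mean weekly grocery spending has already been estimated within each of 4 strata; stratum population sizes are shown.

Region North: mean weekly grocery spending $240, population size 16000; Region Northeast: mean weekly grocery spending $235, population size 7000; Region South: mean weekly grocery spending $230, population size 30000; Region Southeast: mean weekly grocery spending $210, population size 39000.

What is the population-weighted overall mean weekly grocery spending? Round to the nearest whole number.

224

Σ Nₕ·x̄ₕ = 240×16000 + 235×7000 + 230×30000 + 210×39000
  = 3840000 + 1645000 + 6900000 + 8190000 = 20575000
Σ Nₕ = 16000 + 7000 + 30000 + 39000 = 92000
Overall mean = 20575000 / 92000 = 223.6413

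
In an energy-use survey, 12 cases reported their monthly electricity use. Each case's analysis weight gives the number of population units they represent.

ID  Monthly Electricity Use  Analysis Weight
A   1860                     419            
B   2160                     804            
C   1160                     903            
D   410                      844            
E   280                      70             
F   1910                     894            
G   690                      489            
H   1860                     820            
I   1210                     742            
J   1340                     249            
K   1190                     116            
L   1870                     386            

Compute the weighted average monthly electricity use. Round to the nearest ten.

1420

Weighted sum = 1860×419 + 2160×804 + 1160×903 + 410×844 + 280×70 + 1910×894 + 690×489 + 1860×820 + 1210×742 + 1340×249 + 1190×116 + 1870×386
  = 779340 + 1736640 + 1047480 + 346040 + 19600 + 1707540 + 337410 + 1525200 + 897820 + 333660 + 138040 + 721820 = 9590590
Sum of weights = 6736
Weighted mean = 9590590 / 6736 = 1423.7812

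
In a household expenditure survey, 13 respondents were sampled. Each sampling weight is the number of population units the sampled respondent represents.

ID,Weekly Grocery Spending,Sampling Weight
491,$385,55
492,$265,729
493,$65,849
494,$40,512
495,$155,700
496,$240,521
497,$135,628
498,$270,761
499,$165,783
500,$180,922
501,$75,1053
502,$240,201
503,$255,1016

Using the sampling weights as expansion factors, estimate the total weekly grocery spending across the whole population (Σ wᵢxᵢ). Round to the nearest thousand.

1495000

Weighted total = 1495265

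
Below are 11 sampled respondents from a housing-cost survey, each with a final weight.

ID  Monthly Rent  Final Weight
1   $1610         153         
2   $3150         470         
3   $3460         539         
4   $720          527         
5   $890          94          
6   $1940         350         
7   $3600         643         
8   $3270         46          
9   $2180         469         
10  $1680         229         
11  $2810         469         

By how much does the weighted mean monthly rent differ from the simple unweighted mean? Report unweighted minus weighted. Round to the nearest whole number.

-187

Unweighted sum = 1610 + 3150 + 3460 + 720 + 890 + 1940 + 3600 + 3270 + 2180 + 1680 + 2810 = 25310
Unweighted mean = 25310 / 11 = 2300.9091
Weighted sum = 9924120
Sum of weights = 153 + 470 + 539 + 527 + 94 + 350 + 643 + 46 + 469 + 229 + 469 = 3989
Weighted mean = 9924120 / 3989 = 2487.8716
Difference (unweighted minus weighted) = -186.96256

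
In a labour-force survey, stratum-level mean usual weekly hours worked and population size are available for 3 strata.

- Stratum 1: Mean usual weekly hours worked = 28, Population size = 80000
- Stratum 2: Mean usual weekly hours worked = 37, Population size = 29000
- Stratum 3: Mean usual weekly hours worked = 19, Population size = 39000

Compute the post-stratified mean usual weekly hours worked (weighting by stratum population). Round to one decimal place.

27.4

Σ Nₕ·x̄ₕ = 28×80000 + 37×29000 + 19×39000
  = 2240000 + 1073000 + 741000 = 4054000
Σ Nₕ = 80000 + 29000 + 39000 = 148000
Overall mean = 4054000 / 148000 = 27.391892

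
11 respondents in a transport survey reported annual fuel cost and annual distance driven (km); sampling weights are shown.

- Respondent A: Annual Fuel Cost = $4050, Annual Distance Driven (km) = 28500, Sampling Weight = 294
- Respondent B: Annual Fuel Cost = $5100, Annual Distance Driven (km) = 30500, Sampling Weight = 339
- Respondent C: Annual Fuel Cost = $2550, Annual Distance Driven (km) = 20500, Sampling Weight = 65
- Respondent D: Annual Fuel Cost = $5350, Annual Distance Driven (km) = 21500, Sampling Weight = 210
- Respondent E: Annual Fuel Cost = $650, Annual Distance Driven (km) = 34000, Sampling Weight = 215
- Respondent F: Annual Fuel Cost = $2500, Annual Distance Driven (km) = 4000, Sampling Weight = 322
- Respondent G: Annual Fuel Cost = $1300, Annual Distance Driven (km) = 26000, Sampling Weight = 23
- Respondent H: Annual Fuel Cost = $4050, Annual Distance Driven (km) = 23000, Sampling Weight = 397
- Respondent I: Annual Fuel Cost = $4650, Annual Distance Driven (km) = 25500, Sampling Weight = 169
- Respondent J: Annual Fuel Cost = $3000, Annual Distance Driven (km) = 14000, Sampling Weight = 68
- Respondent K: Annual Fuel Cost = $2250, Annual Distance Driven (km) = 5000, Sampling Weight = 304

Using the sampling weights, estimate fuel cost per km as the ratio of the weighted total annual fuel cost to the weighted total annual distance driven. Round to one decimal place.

Σ wᵢ·y = 4050×294 + 5100×339 + 2550×65 + 5350×210 + 650×215 + 2500×322 + 1300×23 + 4050×397 + 4650×169 + 3000×68 + 2250×304
  = 1190700 + 1728900 + 165750 + 1123500 + 139750 + 805000 + 29900 + 1607850 + 785850 + 204000 + 684000 = 8465200
Σ wᵢ·x = 28500×294 + 30500×339 + 20500×65 + 21500×210 + 34000×215 + 4000×322 + 26000×23 + 23000×397 + 25500×169 + 14000×68 + 5000×304
  = 49674500
Ratio = 8465200 / 49674500 = 0.17041339

0.2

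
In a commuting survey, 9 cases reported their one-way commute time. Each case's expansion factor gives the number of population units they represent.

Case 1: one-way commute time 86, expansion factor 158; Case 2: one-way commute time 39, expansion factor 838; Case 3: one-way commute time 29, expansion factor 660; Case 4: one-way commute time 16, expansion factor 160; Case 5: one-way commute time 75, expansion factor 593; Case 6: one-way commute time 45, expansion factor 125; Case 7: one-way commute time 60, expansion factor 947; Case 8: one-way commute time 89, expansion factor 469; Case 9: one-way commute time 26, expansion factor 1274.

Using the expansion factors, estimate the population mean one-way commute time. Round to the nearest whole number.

Weighted sum = 249755
Sum of weights = 158 + 838 + 660 + 160 + 593 + 125 + 947 + 469 + 1274 = 5224
Weighted mean = 249755 / 5224 = 47.80915

48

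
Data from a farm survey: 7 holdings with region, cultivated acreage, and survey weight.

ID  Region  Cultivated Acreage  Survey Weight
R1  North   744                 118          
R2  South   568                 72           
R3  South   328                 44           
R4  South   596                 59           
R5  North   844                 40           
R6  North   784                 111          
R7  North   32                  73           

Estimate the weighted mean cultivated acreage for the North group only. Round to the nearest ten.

620

North rows: R1, R5, R6, R7
Weighted sum = 744×118 + 844×40 + 784×111 + 32×73
  = 210912
Sum of weights = 342
Weighted mean = 210912 / 342 = 616.70175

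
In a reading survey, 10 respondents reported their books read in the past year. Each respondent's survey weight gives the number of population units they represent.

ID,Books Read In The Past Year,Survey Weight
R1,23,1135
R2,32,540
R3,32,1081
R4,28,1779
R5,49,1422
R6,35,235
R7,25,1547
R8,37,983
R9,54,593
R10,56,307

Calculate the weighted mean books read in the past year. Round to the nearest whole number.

Weighted sum = 23×1135 + 32×540 + 32×1081 + 28×1779 + 49×1422 + 35×235 + 25×1547 + 37×983 + 54×593 + 56×307
  = 26105 + 17280 + 34592 + 49812 + 69678 + 8225 + 38675 + 36371 + 32022 + 17192 = 329952
Sum of weights = 1135 + 540 + 1081 + 1779 + 1422 + 235 + 1547 + 983 + 593 + 307 = 9622
Weighted mean = 329952 / 9622 = 34.291416

34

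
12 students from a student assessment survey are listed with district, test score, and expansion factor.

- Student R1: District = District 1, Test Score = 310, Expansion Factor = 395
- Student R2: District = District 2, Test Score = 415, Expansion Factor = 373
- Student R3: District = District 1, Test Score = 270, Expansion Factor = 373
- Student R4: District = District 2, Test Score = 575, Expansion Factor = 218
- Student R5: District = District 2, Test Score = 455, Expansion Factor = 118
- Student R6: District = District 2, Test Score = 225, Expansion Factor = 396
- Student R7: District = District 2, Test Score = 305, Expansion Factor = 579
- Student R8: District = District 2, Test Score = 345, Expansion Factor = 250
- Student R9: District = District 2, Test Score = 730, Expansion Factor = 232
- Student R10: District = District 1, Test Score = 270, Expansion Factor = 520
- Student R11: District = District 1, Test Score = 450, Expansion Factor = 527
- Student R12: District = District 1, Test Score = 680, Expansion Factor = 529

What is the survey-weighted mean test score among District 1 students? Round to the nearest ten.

410

District 1 rows: R1, R3, R10, R11, R12
Weighted sum = 310×395 + 270×373 + 270×520 + 450×527 + 680×529
  = 122450 + 100710 + 140400 + 237150 + 359720 = 960430
Sum of weights = 395 + 373 + 520 + 527 + 529 = 2344
Weighted mean = 960430 / 2344 = 409.73976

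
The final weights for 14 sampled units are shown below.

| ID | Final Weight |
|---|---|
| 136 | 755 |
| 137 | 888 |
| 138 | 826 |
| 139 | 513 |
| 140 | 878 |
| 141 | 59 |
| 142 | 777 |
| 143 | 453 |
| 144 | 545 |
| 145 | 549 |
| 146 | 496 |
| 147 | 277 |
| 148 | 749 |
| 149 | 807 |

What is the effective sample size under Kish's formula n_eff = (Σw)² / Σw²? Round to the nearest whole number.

12

Σ wᵢ = 8572
Σ wᵢ² = 6020738
n_eff = 8572² / 6020738 = 73479184 / 6020738 = 12.204348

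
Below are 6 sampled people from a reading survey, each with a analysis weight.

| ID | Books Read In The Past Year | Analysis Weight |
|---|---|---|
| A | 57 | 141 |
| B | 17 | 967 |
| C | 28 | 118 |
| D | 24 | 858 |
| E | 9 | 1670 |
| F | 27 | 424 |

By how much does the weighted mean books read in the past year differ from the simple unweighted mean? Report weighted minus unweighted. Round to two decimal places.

-9.08

Unweighted sum = 162
Unweighted mean = 162 / 6 = 27
Weighted sum = 74850
Sum of weights = 141 + 967 + 118 + 858 + 1670 + 424 = 4178
Weighted mean = 74850 / 4178 = 17.91527
Difference (weighted minus unweighted) = -9.0847295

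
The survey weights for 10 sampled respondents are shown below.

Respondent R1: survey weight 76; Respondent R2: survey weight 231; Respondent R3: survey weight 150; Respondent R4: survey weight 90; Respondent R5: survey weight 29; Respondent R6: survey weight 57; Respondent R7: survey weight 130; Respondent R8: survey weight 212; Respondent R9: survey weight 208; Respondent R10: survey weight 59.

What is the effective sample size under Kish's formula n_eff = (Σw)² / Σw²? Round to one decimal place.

Σ wᵢ = 76 + 231 + 150 + 90 + 29 + 57 + 130 + 212 + 208 + 59 = 1242
Σ wᵢ² = 5776 + 53361 + 22500 + 8100 + 841 + 3249 + 16900 + 44944 + 43264 + 3481 = 202416
n_eff = 1242² / 202416 = 1542564 / 202416 = 7.6207612

7.6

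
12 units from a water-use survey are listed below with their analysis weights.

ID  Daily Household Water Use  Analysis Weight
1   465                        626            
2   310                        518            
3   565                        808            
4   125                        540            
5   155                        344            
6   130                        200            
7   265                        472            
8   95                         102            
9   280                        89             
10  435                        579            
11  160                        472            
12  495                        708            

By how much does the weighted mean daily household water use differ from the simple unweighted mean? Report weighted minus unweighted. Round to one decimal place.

56.7

Unweighted sum = 465 + 310 + 565 + 125 + 155 + 130 + 265 + 95 + 280 + 435 + 160 + 495 = 3480
Unweighted mean = 3480 / 12 = 290
Weighted sum = 465×626 + 310×518 + 565×808 + 125×540 + 155×344 + 130×200 + 265×472 + 95×102 + 280×89 + 435×579 + 160×472 + 495×708
  = 291090 + 160580 + 456520 + 67500 + 53320 + 26000 + 125080 + 9690 + 24920 + 251865 + 75520 + 350460 = 1892545
Sum of weights = 626 + 518 + 808 + 540 + 344 + 200 + 472 + 102 + 89 + 579 + 472 + 708 = 5458
Weighted mean = 1892545 / 5458 = 346.74698
Difference (weighted minus unweighted) = 56.746977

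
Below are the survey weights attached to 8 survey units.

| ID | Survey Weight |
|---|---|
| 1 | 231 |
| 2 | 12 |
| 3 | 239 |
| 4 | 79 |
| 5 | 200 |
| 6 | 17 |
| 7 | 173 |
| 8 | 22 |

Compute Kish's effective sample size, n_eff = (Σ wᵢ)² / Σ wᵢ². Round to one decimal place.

Σ wᵢ = 973
Σ wᵢ² = 53361 + 144 + 57121 + 6241 + 40000 + 289 + 29929 + 484 = 187569
n_eff = 973² / 187569 = 946729 / 187569 = 5.0473639

5.0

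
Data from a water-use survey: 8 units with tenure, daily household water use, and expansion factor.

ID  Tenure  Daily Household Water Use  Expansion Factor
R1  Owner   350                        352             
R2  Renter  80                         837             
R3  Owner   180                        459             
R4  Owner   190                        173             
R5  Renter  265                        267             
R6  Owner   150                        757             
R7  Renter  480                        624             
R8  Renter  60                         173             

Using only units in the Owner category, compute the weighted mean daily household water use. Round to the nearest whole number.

202

Owner rows: R1, R3, R4, R6
Weighted sum = 350×352 + 180×459 + 190×173 + 150×757
  = 352240
Sum of weights = 352 + 459 + 173 + 757 = 1741
Weighted mean = 352240 / 1741 = 202.32051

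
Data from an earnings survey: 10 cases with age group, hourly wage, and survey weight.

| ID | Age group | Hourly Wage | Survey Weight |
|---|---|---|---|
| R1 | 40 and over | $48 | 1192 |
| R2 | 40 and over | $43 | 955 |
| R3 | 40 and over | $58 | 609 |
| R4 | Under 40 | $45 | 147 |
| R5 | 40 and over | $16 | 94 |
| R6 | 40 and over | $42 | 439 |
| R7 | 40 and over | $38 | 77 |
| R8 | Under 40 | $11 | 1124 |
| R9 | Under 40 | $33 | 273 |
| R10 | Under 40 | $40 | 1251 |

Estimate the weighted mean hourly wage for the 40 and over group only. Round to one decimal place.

46.5

40 and over rows: R1, R2, R3, R5, R6, R7
Weighted sum = 48×1192 + 43×955 + 58×609 + 16×94 + 42×439 + 38×77
  = 57216 + 41065 + 35322 + 1504 + 18438 + 2926 = 156471
Sum of weights = 1192 + 955 + 609 + 94 + 439 + 77 = 3366
Weighted mean = 156471 / 3366 = 46.48574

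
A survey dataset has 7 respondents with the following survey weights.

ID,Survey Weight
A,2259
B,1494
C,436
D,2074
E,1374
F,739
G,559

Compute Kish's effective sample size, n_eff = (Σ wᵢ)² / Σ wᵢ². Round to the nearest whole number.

5

Σ wᵢ = 2259 + 1494 + 436 + 2074 + 1374 + 739 + 559 = 8935
Σ wᵢ² = 5103081 + 2232036 + 190096 + 4301476 + 1887876 + 546121 + 312481 = 14573167
n_eff = 8935² / 14573167 = 79834225 / 14573167 = 5.4781658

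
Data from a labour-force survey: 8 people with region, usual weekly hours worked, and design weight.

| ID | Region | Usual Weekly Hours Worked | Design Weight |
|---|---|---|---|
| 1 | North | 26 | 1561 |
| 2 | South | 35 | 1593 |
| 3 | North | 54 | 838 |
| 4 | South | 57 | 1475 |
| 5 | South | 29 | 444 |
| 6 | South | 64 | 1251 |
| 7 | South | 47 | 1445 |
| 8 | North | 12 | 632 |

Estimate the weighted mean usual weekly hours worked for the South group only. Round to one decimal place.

48.4

South rows: 2, 4, 5, 6, 7
Weighted sum = 35×1593 + 57×1475 + 29×444 + 64×1251 + 47×1445
  = 300685
Sum of weights = 1593 + 1475 + 444 + 1251 + 1445 = 6208
Weighted mean = 300685 / 6208 = 48.435084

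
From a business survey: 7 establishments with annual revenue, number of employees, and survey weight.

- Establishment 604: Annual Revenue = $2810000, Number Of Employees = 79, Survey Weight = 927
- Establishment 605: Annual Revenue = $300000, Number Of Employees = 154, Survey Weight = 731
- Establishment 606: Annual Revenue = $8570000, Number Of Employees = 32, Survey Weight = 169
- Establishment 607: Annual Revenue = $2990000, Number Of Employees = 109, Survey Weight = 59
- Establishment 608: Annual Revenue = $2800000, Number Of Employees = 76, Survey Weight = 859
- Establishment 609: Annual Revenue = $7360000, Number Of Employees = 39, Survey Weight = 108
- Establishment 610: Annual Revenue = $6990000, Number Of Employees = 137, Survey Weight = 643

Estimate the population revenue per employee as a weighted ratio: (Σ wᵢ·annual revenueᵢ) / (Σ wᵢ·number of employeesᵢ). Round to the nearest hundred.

34200

Σ wᵢ·y = 2810000×927 + 300000×731 + 8570000×169 + 2990000×59 + 2800000×859 + 7360000×108 + 6990000×643
  = 2604870000 + 219300000 + 1448330000 + 176410000 + 2405200000 + 794880000 + 4494570000 = 12143560000
Σ wᵢ·x = 79×927 + 154×731 + 32×169 + 109×59 + 76×859 + 39×108 + 137×643
  = 73233 + 112574 + 5408 + 6431 + 65284 + 4212 + 88091 = 355233
Ratio = 12143560000 / 355233 = 34184.775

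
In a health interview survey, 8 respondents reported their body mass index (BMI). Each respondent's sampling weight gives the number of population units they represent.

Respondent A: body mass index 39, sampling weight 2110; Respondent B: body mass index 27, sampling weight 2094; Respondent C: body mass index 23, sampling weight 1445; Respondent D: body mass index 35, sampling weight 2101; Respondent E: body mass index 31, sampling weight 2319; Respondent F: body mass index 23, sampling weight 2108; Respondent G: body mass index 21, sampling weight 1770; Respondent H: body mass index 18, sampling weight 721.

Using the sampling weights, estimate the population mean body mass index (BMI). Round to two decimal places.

28.37

Weighted sum = 39×2110 + 27×2094 + 23×1445 + 35×2101 + 31×2319 + 23×2108 + 21×1770 + 18×721
  = 416119
Sum of weights = 2110 + 2094 + 1445 + 2101 + 2319 + 2108 + 1770 + 721 = 14668
Weighted mean = 416119 / 14668 = 28.369171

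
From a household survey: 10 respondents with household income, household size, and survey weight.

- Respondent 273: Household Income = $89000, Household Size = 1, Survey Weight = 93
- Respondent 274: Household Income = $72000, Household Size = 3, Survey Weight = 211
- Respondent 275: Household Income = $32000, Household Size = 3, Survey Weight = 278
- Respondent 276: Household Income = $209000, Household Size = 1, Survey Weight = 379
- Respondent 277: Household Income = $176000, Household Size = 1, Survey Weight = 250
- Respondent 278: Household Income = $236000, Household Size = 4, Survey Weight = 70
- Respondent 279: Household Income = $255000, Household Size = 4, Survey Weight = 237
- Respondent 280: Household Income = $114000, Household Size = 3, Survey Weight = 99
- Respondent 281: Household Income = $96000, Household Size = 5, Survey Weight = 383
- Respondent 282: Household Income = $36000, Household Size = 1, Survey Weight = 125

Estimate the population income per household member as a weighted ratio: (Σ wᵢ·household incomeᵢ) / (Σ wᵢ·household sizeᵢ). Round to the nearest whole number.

Σ wᵢ·y = 89000×93 + 72000×211 + 32000×278 + 209000×379 + 176000×250 + 236000×70 + 255000×237 + 114000×99 + 96000×383 + 36000×125
  = 8277000 + 15192000 + 8896000 + 79211000 + 44000000 + 16520000 + 60435000 + 11286000 + 36768000 + 4500000 = 285085000
Σ wᵢ·x = 1×93 + 3×211 + 3×278 + 1×379 + 1×250 + 4×70 + 4×237 + 3×99 + 5×383 + 1×125
  = 93 + 633 + 834 + 379 + 250 + 280 + 948 + 297 + 1915 + 125 = 5754
Ratio = 285085000 / 5754 = 49545.534

49546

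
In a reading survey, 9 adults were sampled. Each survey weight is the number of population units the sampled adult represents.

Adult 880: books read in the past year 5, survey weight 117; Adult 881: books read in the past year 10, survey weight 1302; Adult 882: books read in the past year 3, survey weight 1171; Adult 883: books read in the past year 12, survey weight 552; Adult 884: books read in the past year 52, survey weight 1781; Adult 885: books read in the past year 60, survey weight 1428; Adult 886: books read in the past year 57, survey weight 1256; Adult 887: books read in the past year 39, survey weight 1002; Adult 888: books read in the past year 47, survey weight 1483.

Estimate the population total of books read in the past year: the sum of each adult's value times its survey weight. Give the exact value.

Weighted total = 5×117 + 10×1302 + 3×1171 + 12×552 + 52×1781 + 60×1428 + 57×1256 + 39×1002 + 47×1483
  = 382405

382405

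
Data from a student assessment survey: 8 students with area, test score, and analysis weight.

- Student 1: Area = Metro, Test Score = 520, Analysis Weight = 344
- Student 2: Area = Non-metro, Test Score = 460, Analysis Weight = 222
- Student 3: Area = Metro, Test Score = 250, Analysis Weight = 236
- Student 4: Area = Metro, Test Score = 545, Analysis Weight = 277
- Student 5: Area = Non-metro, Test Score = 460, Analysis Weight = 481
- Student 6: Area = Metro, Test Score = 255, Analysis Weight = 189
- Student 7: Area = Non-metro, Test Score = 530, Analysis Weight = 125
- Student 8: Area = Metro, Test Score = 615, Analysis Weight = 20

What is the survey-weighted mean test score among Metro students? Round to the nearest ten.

420

Metro rows: 1, 3, 4, 6, 8
Weighted sum = 520×344 + 250×236 + 545×277 + 255×189 + 615×20
  = 178880 + 59000 + 150965 + 48195 + 12300 = 449340
Sum of weights = 1066
Weighted mean = 449340 / 1066 = 421.5197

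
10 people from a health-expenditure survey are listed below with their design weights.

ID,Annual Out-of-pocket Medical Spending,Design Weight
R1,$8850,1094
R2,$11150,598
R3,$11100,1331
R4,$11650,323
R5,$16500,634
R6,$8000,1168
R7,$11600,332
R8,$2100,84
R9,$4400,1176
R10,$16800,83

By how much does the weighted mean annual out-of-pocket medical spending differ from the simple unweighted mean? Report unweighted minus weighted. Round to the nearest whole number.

Unweighted sum = 8850 + 11150 + 11100 + 11650 + 16500 + 8000 + 11600 + 2100 + 4400 + 16800 = 102150
Unweighted mean = 102150 / 10 = 10215
Weighted sum = 8850×1094 + 11150×598 + 11100×1331 + 11650×323 + 16500×634 + 8000×1168 + 11600×332 + 2100×84 + 4400×1176 + 16800×83
  = 9681900 + 6667700 + 14774100 + 3762950 + 10461000 + 9344000 + 3851200 + 176400 + 5174400 + 1394400 = 65288050
Sum of weights = 1094 + 598 + 1331 + 323 + 634 + 1168 + 332 + 84 + 1176 + 83 = 6823
Weighted mean = 65288050 / 6823 = 9568.8187
Difference (unweighted minus weighted) = 646.1813

646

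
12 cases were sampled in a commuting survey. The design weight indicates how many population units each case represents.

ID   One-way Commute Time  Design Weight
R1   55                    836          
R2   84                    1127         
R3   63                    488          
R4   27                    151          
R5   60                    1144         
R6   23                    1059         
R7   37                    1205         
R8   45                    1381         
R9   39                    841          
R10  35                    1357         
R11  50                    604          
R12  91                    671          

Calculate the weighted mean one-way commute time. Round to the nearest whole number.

50

Weighted sum = 55×836 + 84×1127 + 63×488 + 27×151 + 60×1144 + 23×1059 + 37×1205 + 45×1381 + 39×841 + 35×1357 + 50×604 + 91×671
  = 45980 + 94668 + 30744 + 4077 + 68640 + 24357 + 44585 + 62145 + 32799 + 47495 + 30200 + 61061 = 546751
Sum of weights = 836 + 1127 + 488 + 151 + 1144 + 1059 + 1205 + 1381 + 841 + 1357 + 604 + 671 = 10864
Weighted mean = 546751 / 10864 = 50.326859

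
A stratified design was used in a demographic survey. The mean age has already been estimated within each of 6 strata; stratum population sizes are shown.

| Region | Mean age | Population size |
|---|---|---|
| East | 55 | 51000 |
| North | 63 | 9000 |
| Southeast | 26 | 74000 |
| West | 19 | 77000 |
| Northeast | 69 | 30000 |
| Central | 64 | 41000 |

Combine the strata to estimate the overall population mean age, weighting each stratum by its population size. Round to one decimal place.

40.6

Σ Nₕ·x̄ₕ = 55×51000 + 63×9000 + 26×74000 + 19×77000 + 69×30000 + 64×41000
  = 2805000 + 567000 + 1924000 + 1463000 + 2070000 + 2624000 = 11453000
Σ Nₕ = 51000 + 9000 + 74000 + 77000 + 30000 + 41000 = 282000
Overall mean = 11453000 / 282000 = 40.613475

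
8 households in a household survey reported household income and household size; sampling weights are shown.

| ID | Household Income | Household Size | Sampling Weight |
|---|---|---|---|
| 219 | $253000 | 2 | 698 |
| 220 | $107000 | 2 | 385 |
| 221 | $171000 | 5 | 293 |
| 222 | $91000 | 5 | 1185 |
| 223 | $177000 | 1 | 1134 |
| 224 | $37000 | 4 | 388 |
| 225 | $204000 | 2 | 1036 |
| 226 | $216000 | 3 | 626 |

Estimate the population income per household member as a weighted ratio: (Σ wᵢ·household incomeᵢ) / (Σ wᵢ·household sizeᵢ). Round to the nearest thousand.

58000

Σ wᵢ·y = 253000×698 + 107000×385 + 171000×293 + 91000×1185 + 177000×1134 + 37000×388 + 204000×1036 + 216000×626
  = 176594000 + 41195000 + 50103000 + 107835000 + 200718000 + 14356000 + 211344000 + 135216000 = 937361000
Σ wᵢ·x = 2×698 + 2×385 + 5×293 + 5×1185 + 1×1134 + 4×388 + 2×1036 + 3×626
  = 1396 + 770 + 1465 + 5925 + 1134 + 1552 + 2072 + 1878 = 16192
Ratio = 937361000 / 16192 = 57890.378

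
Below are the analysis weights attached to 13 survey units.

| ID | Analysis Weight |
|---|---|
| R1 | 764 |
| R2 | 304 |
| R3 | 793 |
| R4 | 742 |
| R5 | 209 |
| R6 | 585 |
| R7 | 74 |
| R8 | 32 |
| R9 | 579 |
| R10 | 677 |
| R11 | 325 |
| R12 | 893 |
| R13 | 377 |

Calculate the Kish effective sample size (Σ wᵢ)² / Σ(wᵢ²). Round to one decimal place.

Σ wᵢ = 6354
Σ wᵢ² = 4086704
n_eff = 6354² / 4086704 = 40373316 / 4086704 = 9.8791877

9.9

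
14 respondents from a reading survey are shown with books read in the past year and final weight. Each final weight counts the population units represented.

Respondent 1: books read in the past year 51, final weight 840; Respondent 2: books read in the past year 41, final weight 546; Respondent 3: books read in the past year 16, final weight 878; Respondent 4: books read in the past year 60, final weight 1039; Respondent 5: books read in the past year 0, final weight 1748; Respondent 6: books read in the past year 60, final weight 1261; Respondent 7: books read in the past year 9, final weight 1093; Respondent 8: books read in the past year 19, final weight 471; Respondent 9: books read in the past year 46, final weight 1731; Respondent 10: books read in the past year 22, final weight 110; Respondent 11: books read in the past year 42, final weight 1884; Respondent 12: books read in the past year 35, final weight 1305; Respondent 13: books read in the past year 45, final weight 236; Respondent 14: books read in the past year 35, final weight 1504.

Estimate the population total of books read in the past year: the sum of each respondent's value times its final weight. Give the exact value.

Weighted total = 506169

506169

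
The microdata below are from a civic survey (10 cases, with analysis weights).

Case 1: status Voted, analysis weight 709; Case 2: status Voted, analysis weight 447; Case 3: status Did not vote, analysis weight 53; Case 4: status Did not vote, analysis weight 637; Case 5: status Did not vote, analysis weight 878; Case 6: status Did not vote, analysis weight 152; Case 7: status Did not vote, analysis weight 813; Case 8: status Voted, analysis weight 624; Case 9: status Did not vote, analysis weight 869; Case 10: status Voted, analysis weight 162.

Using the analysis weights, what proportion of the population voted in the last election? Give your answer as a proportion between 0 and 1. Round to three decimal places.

Sum of weights for 'Voted' = 709 + 447 + 624 + 162 = 1942
Total weight = 709 + 447 + 53 + 637 + 878 + 152 + 813 + 624 + 869 + 162 = 5344
Weighted proportion = 1942 / 5344 = 0.3633982

0.363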